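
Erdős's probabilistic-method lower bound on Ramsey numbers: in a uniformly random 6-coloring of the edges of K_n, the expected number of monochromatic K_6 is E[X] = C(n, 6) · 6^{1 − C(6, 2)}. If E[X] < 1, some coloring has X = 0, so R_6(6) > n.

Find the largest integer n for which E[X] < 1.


We need C(n, 6) · 6^{1 − 15} < 1, i.e. C(n, 6) < 6^{15 − 1} = 78364164096.
Check values of n near the boundary:
  n = 197: C(197, 6) = 75176946208; 75176946208 < 78364164096? YES
  n = 198: C(198, 6) = 77526225777; 77526225777 < 78364164096? YES
  n = 199: C(199, 6) = 79936367511; 79936367511 < 78364164096? NO
  n = 200: C(200, 6) = 82408626300; 82408626300 < 78364164096? NO
The largest n with C(n, 6) < 78364164096 is n = 198 (where E[X] = 25842075259/26121388032 ≈ 0.989307). Hence R_6(6) > 198, i.e. R_6(6) ≥ 199.

Largest n = 198; hence R_6(6) > 198.


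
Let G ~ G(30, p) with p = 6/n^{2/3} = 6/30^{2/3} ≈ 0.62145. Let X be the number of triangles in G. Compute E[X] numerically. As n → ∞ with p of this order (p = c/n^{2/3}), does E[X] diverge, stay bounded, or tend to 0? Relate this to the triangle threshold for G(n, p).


Number of potential triangles: C(30, 3) = 4060.
Each occurs with probability p³ ≈ (0.62145)³ ≈ 2.4000000e-01.
By linearity: E[X] = C(30, 3)·p³ ≈ 4060 · 2.4000000e-01 ≈ 974.40000.
Since α = 2/3 < 1, p = c/n^{2/3} ≫ 1/n is above the triangle threshold p ~ 1/n. Asymptotically E[X] ~ (c³/6)·n^{3(1−α)} = (6³/6)·n^{1} → ∞; triangles are abundant w.h.p.

E[X] ≈ 974.40000; in regime p = Θ(1/n^{2/3}) E[X] diverges (above the triangle threshold p ~ 1/n).


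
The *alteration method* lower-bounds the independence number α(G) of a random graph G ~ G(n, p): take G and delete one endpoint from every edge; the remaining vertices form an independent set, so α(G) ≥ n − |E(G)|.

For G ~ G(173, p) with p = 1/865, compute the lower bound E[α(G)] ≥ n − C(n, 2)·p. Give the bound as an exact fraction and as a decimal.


E[|E(G)|] = C(173, 2)·p = 14878 · (1/865) = 86/5.
E[α(G)] ≥ n − E[|E(G)|] = 173 − 86/5 = 779/5.
Numerically: ≈ 155.8000.
(This is only a lower bound; the true E[α(G)] may be larger.)

E[α(G)] ≥ 779/5 ≈ 155.8000.


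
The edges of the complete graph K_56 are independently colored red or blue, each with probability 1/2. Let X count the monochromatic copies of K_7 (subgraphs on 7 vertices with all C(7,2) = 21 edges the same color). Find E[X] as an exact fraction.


Let X = Σ_S X_S over the C(56, 7) = 231917400 subsets S of size 7, where X_S = 1 if the K_7 on S is monochromatic.
For a fixed S, the K_7 on S has C(7, 2) = 21 edges. P[all 21 edges red] = (1/2)^21, and likewise for blue, so P[monochromatic] = 2·(1/2)^21 = 2^{1 − 21} = 1/1048576.
By linearity: E[X] = C(56, 7) · 2^{1 − 21} = 231917400 · 1/1048576 = 28989675/131072.
Numerically: E[X] ≈ 221.1737.

E[X] = C(56,7)·2^(1−C(7,2)) = 28989675/131072 ≈ 221.1737.


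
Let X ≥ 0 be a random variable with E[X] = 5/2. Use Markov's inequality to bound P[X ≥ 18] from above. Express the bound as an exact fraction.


μ = E[X] = 5/2, a = 18.
Markov: P[X ≥ 18] ≤ μ/a = (5/2)/18 = 5/36.
Numerically: ≈ 0.139.
(Since a = 18 > μ = 2.500, the bound 5/36 is < 1 and informative.)

P[X ≥ 18] ≤ 5/36 ≈ 0.139.


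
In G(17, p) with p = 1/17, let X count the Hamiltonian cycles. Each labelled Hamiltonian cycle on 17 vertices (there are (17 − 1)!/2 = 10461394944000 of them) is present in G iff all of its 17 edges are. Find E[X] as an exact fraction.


K_17 has (17 − 1)!/2 = 10461394944000 labelled Hamiltonian cycles.
For each such Hamiltonian cycle H, let X_H = 1 if all 17 edges of H are present in G. Then P[X_H = 1] = p^{17} = (1/17)^{17} = 1/827240261886336764177.
By linearity of expectation: E[X] = Σ_H E[X_H] = 10461394944000 · p^{17} = 10461394944000 · 1/827240261886336764177 = 10461394944000/827240261886336764177.
Numerically: E[X] ≈ 1.2646e-08.

E[X] = 10461394944000 · (1/17)^{17} = 10461394944000/827240261886336764177 ≈ 1.2646e-08.


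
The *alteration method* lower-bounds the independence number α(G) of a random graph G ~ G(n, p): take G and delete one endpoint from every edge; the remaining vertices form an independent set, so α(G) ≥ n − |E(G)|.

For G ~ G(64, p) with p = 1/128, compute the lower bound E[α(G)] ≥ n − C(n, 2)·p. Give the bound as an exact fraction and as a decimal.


E[|E(G)|] = C(64, 2)·p = 2016 · (1/128) = 63/4.
E[α(G)] ≥ n − E[|E(G)|] = 64 − 63/4 = 193/4.
Numerically: ≈ 48.250.
(This is only a lower bound; the true E[α(G)] may be larger.)

E[α(G)] ≥ 193/4 ≈ 48.250.


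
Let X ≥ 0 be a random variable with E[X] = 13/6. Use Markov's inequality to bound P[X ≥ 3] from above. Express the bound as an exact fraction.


μ = E[X] = 13/6, a = 3.
Markov: P[X ≥ 3] ≤ μ/a = (13/6)/3 = 13/18.
Numerically: ≈ 0.722.
(Since a = 3 > μ = 2.167, the bound 13/18 is < 1 and informative.)

P[X ≥ 3] ≤ 13/18 ≈ 0.722.


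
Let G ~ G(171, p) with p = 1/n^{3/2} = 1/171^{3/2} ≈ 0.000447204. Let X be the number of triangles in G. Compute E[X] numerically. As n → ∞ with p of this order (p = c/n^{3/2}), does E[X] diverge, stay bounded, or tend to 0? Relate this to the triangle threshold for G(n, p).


Number of potential triangles: C(171, 3) = 818805.
Each occurs with probability p³ ≈ (0.000447204)³ ≈ 8.94370577e-11.
By linearity: E[X] = C(171, 3)·p³ ≈ 818805 · 8.94370577e-11 ≈ 0.000073.
Since α = 3/2 > 1, p = c/n^{3/2} = o(1/n) is below the triangle threshold p ~ 1/n. Asymptotically E[X] ~ (c³/6)·n^{3(1−α)} = (1³/6)·n^{-1.5} → 0, so by Markov's inequality G has no triangles w.h.p.

E[X] ≈ 0.000073; in regime p = Θ(1/n^{3/2}) E[X] tends to 0 (below the triangle threshold p ~ 1/n).


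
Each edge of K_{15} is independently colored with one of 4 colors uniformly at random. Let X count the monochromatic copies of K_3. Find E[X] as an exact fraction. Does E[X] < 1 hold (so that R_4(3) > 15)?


E[X] = C(15, 3) · 4^{1 − 3} = 455 · 4^{−2} = 455/16.
As a reduced fraction: E[X] = 455/16 ≈ 28.438.
Is E[X] < 1? NO.
Since E[X] ≥ 1, the first-moment bound is inconclusive at n = 15; it does NOT by itself certify R_4(3) > 15.

E[X] = 455/16 ≈ 28.438; E[X] ≥ 1; first-moment method inconclusive here.


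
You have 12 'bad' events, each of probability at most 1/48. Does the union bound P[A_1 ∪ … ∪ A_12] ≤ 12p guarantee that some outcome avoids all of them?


Union bound: P[∪_{i=1}^{12} A_i] ≤ Σ_i P[A_i] ≤ 12·p = 12·(1/48) = 1/4.
Numerically: 1/4 ≈ 0.2500.
Is 1/4 < 1? YES.
Since P[∪ A_i] ≤ 1/4 < 1, the complement has P[∩ A_i^c] ≥ 1 − 1/4 = 3/4 > 0, so some outcome avoids every A_i.

12·p = 1/4 ≈ 0.2500; existence CERTIFIED by the union bound.


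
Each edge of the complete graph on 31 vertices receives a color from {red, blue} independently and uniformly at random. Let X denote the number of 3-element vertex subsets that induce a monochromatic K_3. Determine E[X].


Let X = Σ_S X_S over the C(31, 3) = 4495 subsets S of size 3, where X_S = 1 if the K_3 on S is monochromatic.
For a fixed S, the K_3 on S has C(3, 2) = 3 edges. P[all 3 edges red] = (1/2)^3, and likewise for blue, so P[monochromatic] = 2·(1/2)^3 = 2^{1 − 3} = 1/4.
By linearity of expectation: E[X] = C(31, 3) · 2^{1 − 3} = 4495 · 1/4 = 4495/4.
Numerically: E[X] ≈ 1123.7500.

E[X] = C(31,3)·2^(1−C(3,2)) = 4495/4 ≈ 1123.7500.


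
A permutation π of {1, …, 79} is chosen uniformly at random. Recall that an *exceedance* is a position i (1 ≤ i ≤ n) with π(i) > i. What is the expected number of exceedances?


Write X = Σ_{i=1}^{79} X_i, where X_i = 1_{π(i) > i}.
For each fixed i, π(i) is uniform over {1, …, 79} (marginal of a uniform permutation), so P[π(i) > i] = (n − i)/n. Summing: Σ_{i=1}^{79} (n − i)/n = (0 + 1 + … + 78)/79 = 79(79 − 1)/(2·79) = (79 − 1)/2.
Hence E[X] = Σ_{i=1}^{79} (79 − i)/79 = 39 ≈ 39.000.

E[X] = 39 = 39.000.


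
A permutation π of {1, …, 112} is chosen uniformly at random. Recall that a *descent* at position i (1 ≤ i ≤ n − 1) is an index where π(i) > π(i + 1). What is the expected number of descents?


Write X = Σ X_I over i = 1, …, 111, with X_I the indicator of one descent.
There are 111 indicators.
For each fixed i, the pair (π(i), π(i+1)) is a uniformly random ordered pair of distinct values from {1, …, 112}; by symmetry P[π(i) > π(i+1)] = 1/2.
By linearity: E[X] = 111 · (1/2) = (112 − 1) · (1/2) = 111/2 ≈ 55.500.

E[X] = 111/2 = 55.500.


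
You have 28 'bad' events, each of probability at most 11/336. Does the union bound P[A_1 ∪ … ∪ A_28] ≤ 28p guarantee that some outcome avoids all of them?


Union bound: P[∪_{i=1}^{28} A_i] ≤ Σ_i P[A_i] ≤ 28·p = 28·(11/336) = 11/12.
Numerically: 11/12 ≈ 0.91667.
Is 11/12 < 1? YES.
Since P[∪ A_i] ≤ 11/12 < 1, the complement has P[∩ A_i^c] ≥ 1 − 11/12 = 1/12 > 0, so some outcome avoids every A_i.

28·p = 11/12 ≈ 0.91667; existence CERTIFIED by the union bound.


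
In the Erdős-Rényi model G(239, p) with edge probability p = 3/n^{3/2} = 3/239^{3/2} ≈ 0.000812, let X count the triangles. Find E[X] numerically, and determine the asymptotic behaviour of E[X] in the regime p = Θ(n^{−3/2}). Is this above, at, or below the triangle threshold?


Number of potential triangles: C(239, 3) = 2246839.
Each occurs with probability p³ ≈ (0.000812)³ ≈ 5.35270e-10.
By linearity: E[X] = C(239, 3)·p³ ≈ 2246839 · 5.35270e-10 ≈ 0.001.
Since α = 3/2 > 1, p = c/n^{3/2} = o(1/n) is below the triangle threshold p ~ 1/n. Asymptotically E[X] ~ (c³/6)·n^{3(1−α)} = (3³/6)·n^{-1.5} → 0, so by Markov's inequality G has no triangles w.h.p.

E[X] ≈ 0.001; in regime p = Θ(1/n^{3/2}) E[X] tends to 0 (below the triangle threshold p ~ 1/n).


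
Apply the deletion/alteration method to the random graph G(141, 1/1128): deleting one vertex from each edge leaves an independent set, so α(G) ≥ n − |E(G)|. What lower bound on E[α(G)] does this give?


E[|E(G)|] = C(141, 2)·p = 9870 · (1/1128) = 35/4.
E[α(G)] ≥ n − E[|E(G)|] = 141 − 35/4 = 529/4.
Numerically: ≈ 132.250.
(This is only a lower bound; the true E[α(G)] may be larger.)

E[α(G)] ≥ 529/4 ≈ 132.250.


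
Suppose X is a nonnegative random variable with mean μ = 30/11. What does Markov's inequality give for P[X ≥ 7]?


μ = E[X] = 30/11, a = 7.
Markov: P[X ≥ 7] ≤ μ/a = (30/11)/7 = 30/77.
Numerically: ≈ 0.390.
(Since a = 7 > μ = 2.727, the bound 30/77 is < 1 and informative.)

P[X ≥ 7] ≤ 30/77 ≈ 0.390.


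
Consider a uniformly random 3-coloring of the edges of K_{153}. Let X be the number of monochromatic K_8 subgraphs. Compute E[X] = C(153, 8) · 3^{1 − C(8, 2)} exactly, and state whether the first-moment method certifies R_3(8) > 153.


E[X] = C(153, 8) · 3^{1 − 28} = 6183023199255 · 3^{−27} = 6183023199255/7625597484987.
As a reduced fraction: E[X] = 687002577695/847288609443 ≈ 0.8108248.
Is E[X] < 1? YES.
Since E[X] < 1, there exists a 3-coloring of K_{153} with no monochromatic K_8; hence R_3(8) > 153.

E[X] = 687002577695/847288609443 ≈ 0.8108248; E[X] < 1, so R_3(8) > 153.


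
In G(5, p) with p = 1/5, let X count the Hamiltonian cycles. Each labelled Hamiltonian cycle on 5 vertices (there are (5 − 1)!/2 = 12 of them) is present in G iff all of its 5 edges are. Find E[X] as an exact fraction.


K_5 has (5 − 1)!/2 = 12 labelled Hamiltonian cycles.
For each such Hamiltonian cycle H, let X_H = 1 if all 5 edges of H are present in G. Then P[X_H = 1] = p^{5} = (1/5)^{5} = 1/3125.
Summing the indicators: E[X] = Σ_H E[X_H] = 12 · p^{5} = 12 · 1/3125 = 12/3125.
Numerically: E[X] ≈ 0.00384.

E[X] = 12 · (1/5)^{5} = 12/3125 ≈ 0.00384.


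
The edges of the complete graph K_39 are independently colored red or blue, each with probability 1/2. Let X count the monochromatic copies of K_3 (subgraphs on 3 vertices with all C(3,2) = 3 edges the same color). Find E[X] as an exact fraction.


Let X = Σ_S X_S over the C(39, 3) = 9139 subsets S of size 3, where X_S = 1 if the K_3 on S is monochromatic.
For a fixed S, the K_3 on S has C(3, 2) = 3 edges. P[all 3 edges red] = (1/2)^3, and likewise for blue, so P[monochromatic] = 2·(1/2)^3 = 2^{1 − 3} = 1/4.
By linearity of expectation: E[X] = C(39, 3) · 2^{1 − 3} = 9139 · 1/4 = 9139/4.
Numerically: E[X] ≈ 2284.750000.

E[X] = C(39,3)·2^(1−C(3,2)) = 9139/4 ≈ 2284.750000.


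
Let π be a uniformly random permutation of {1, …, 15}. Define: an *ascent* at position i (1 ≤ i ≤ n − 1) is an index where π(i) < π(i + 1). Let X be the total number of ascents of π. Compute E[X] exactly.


Write X = Σ X_I over i = 1, …, 14, with X_I the indicator of one ascent.
There are 14 indicators.
For each fixed i, the pair (π(i), π(i+1)) is a uniformly random ordered pair of distinct values from {1, …, 15}; by symmetry P[π(i) < π(i+1)] = 1/2.
By linearity: E[X] = 14 · (1/2) = (15 − 1) · (1/2) = 7 ≈ 7.000.

E[X] = 7 = 7.000.


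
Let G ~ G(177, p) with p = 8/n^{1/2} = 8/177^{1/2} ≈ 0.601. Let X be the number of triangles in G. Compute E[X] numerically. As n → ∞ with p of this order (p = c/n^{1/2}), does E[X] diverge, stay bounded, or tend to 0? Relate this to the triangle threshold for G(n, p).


Number of potential triangles: C(177, 3) = 908600.
Each occurs with probability p³ ≈ (0.601)³ ≈ 2.17425e-01.
By linearity: E[X] = C(177, 3)·p³ ≈ 908600 · 2.17425e-01 ≈ 197552.620.
Since α = 1/2 < 1, p = c/n^{1/2} ≫ 1/n is above the triangle threshold p ~ 1/n. Asymptotically E[X] ~ (c³/6)·n^{3(1−α)} = (8³/6)·n^{1.5} → ∞; triangles are abundant w.h.p.

E[X] ≈ 197552.620; in regime p = Θ(1/n^{1/2}) E[X] diverges (above the triangle threshold p ~ 1/n).


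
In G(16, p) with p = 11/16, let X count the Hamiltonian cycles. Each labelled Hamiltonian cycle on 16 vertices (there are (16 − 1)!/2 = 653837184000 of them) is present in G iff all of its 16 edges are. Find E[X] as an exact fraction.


K_16 has (16 − 1)!/2 = 653837184000 labelled Hamiltonian cycles.
For each such Hamiltonian cycle H, let X_H = 1 if all 16 edges of H are present in G. Then P[X_H = 1] = p^{16} = (11/16)^{16} = 45949729863572161/18446744073709551616.
Summing the indicators: E[X] = Σ_H E[X_H] = 653837184000 · p^{16} = 653837184000 · 45949729863572161/18446744073709551616 = 29339494120662818290072875/18014398509481984.
Numerically: E[X] ≈ 1.629e+09.

E[X] = 653837184000 · (11/16)^{16} = 29339494120662818290072875/18014398509481984 ≈ 1.629e+09.


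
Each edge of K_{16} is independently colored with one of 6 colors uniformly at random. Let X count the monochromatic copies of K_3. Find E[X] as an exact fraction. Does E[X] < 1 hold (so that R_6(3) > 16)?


E[X] = C(16, 3) · 6^{1 − 3} = 560 · 6^{−2} = 560/36.
As a reduced fraction: E[X] = 140/9 ≈ 15.5556.
Is E[X] < 1? NO.
Since E[X] ≥ 1, the first-moment bound is inconclusive at n = 16; it does NOT by itself certify R_6(3) > 16.

E[X] = 140/9 ≈ 15.5556; E[X] ≥ 1; first-moment method inconclusive here.


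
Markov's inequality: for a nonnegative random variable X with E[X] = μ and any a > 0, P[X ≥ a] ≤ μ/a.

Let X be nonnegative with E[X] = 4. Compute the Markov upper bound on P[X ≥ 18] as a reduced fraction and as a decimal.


μ = E[X] = 4, a = 18.
Markov: P[X ≥ 18] ≤ μ/a = (4)/18 = 2/9.
Numerically: ≈ 0.22222.
(Since a = 18 > μ = 4.00000, the bound 2/9 is < 1 and informative.)

P[X ≥ 18] ≤ 2/9 ≈ 0.22222.


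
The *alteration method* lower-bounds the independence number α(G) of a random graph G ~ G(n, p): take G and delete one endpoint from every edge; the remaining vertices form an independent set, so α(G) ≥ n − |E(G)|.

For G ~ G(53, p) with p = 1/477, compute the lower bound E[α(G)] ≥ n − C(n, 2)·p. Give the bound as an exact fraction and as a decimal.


E[|E(G)|] = C(53, 2)·p = 1378 · (1/477) = 26/9.
E[α(G)] ≥ n − E[|E(G)|] = 53 − 26/9 = 451/9.
Numerically: ≈ 50.111111.
(This is only a lower bound; the true E[α(G)] may be larger.)

E[α(G)] ≥ 451/9 ≈ 50.111111.


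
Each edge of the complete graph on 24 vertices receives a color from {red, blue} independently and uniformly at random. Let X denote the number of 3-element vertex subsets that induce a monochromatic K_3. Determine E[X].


Let X = Σ_S X_S over the C(24, 3) = 2024 subsets S of size 3, where X_S = 1 if the K_3 on S is monochromatic.
For a fixed S, the K_3 on S has C(3, 2) = 3 edges. P[all 3 edges red] = (1/2)^3, and likewise for blue, so P[monochromatic] = 2·(1/2)^3 = 2^{1 − 3} = 1/4.
Summing: E[X] = C(24, 3) · 2^{1 − 3} = 2024 · 1/4 = 506.
Numerically: E[X] ≈ 506.000000.

E[X] = C(24,3)·2^(1−C(3,2)) = 506 ≈ 506.000000.


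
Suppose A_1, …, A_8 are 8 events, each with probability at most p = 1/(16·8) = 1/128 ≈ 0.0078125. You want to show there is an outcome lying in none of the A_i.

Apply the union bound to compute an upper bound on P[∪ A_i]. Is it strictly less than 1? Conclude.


Union bound: P[∪_{i=1}^{8} A_i] ≤ Σ_i P[A_i] ≤ 8·p = 8·(1/128) = 1/16.
Numerically: 1/16 ≈ 0.0625000.
Is 1/16 < 1? YES.
Since P[∪ A_i] ≤ 1/16 < 1, the complement has P[∩ A_i^c] ≥ 1 − 1/16 = 15/16 > 0, so some outcome avoids every A_i.

8·p = 1/16 ≈ 0.0625000; existence CERTIFIED by the union bound.


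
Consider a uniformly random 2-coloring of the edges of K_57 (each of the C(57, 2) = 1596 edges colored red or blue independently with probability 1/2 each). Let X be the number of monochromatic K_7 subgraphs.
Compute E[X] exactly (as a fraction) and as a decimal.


Let X = Σ_S X_S over the C(57, 7) = 264385836 subsets S of size 7, where X_S = 1 if the K_7 on S is monochromatic.
For a fixed S, the K_7 on S has C(7, 2) = 21 edges. P[all 21 edges red] = (1/2)^21, and likewise for blue, so P[monochromatic] = 2·(1/2)^21 = 2^{1 − 21} = 1/1048576.
By linearity of expectation: E[X] = C(57, 7) · 2^{1 − 21} = 264385836 · 1/1048576 = 66096459/262144.
Numerically: E[X] ≈ 252.13798.

E[X] = C(57,7)·2^(1−C(7,2)) = 66096459/262144 ≈ 252.13798.


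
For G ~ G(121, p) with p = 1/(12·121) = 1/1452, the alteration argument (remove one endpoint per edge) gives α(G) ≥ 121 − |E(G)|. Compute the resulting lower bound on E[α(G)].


E[|E(G)|] = C(121, 2)·p = 7260 · (1/1452) = 5.
E[α(G)] ≥ n − E[|E(G)|] = 121 − 5 = 116.
Numerically: ≈ 116.0000.
(This is only a lower bound; the true E[α(G)] may be larger.)

E[α(G)] ≥ 116 ≈ 116.0000.


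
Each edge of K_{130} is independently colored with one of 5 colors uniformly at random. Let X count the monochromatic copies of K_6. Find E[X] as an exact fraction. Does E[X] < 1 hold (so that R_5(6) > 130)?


E[X] = C(130, 6) · 5^{1 − 15} = 5963412000 · 5^{−14} = 5963412000/6103515625.
As a reduced fraction: E[X] = 47707296/48828125 ≈ 0.977045.
Is E[X] < 1? YES.
Since E[X] < 1, there exists a 5-coloring of K_{130} with no monochromatic K_6; hence R_5(6) > 130.

E[X] = 47707296/48828125 ≈ 0.977045; E[X] < 1, so R_5(6) > 130.


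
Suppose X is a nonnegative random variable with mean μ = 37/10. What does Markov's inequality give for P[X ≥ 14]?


μ = E[X] = 37/10, a = 14.
Markov: P[X ≥ 14] ≤ μ/a = (37/10)/14 = 37/140.
Numerically: ≈ 0.2643.
(Since a = 14 > μ = 3.7000, the bound 37/140 is < 1 and informative.)

P[X ≥ 14] ≤ 37/140 ≈ 0.2643.


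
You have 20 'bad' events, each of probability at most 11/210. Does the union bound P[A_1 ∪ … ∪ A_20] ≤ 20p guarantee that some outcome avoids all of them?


Union bound: P[∪_{i=1}^{20} A_i] ≤ Σ_i P[A_i] ≤ 20·p = 20·(11/210) = 22/21.
Numerically: 22/21 ≈ 1.0476190.
Is 22/21 < 1? NO.
Since the bound 22/21 is ≥ 1, the union bound is uninformative here; it does NOT by itself certify existence.

20·p = 22/21 ≈ 1.0476190; existence NOT certified by the union bound.


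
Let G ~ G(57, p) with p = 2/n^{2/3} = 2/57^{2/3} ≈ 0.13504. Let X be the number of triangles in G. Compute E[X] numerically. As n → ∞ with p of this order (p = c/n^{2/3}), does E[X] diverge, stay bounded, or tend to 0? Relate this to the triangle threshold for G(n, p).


Number of potential triangles: C(57, 3) = 29260.
Each occurs with probability p³ ≈ (0.13504)³ ≈ 2.4622961e-03.
By linearity: E[X] = C(57, 3)·p³ ≈ 29260 · 2.4622961e-03 ≈ 72.04678.
Since α = 2/3 < 1, p = c/n^{2/3} ≫ 1/n is above the triangle threshold p ~ 1/n. Asymptotically E[X] ~ (c³/6)·n^{3(1−α)} = (2³/6)·n^{1} → ∞; triangles are abundant w.h.p.

E[X] ≈ 72.04678; in regime p = Θ(1/n^{2/3}) E[X] diverges (above the triangle threshold p ~ 1/n).


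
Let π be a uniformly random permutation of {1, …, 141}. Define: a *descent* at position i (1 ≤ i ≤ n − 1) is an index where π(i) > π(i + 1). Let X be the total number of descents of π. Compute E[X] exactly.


Write X = Σ X_I over i = 1, …, 140, with X_I the indicator of one descent.
There are 140 indicators.
For each fixed i, the pair (π(i), π(i+1)) is a uniformly random ordered pair of distinct values from {1, …, 141}; by symmetry P[π(i) > π(i+1)] = 1/2.
By linearity: E[X] = 140 · (1/2) = (141 − 1) · (1/2) = 70 ≈ 70.000.

E[X] = 70 = 70.000.


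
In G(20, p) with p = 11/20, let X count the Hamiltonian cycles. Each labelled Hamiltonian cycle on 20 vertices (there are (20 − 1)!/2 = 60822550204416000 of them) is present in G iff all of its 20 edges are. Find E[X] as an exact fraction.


K_20 has (20 − 1)!/2 = 60822550204416000 labelled Hamiltonian cycles.
For each such Hamiltonian cycle H, let X_H = 1 if all 20 edges of H are present in G. Then P[X_H = 1] = p^{20} = (11/20)^{20} = 672749994932560009201/104857600000000000000000000.
By linearity: E[X] = Σ_H E[X_H] = 60822550204416000 · p^{20} = 60822550204416000 · 672749994932560009201/104857600000000000000000000 = 9989836509230039246035759128621/25600000000000000000.
Numerically: E[X] ≈ 3.9023e+11.

E[X] = 60822550204416000 · (11/20)^{20} = 9989836509230039246035759128621/25600000000000000000 ≈ 3.9023e+11.


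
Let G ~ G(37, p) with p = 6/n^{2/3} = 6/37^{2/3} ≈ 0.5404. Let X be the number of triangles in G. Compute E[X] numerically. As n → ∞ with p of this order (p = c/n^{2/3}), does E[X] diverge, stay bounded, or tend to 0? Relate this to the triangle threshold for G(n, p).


Number of potential triangles: C(37, 3) = 7770.
Each occurs with probability p³ ≈ (0.5404)³ ≈ 1.577794e-01.
By linearity: E[X] = C(37, 3)·p³ ≈ 7770 · 1.577794e-01 ≈ 1225.9459.
Since α = 2/3 < 1, p = c/n^{2/3} ≫ 1/n is above the triangle threshold p ~ 1/n. Asymptotically E[X] ~ (c³/6)·n^{3(1−α)} = (6³/6)·n^{1} → ∞; triangles are abundant w.h.p.

E[X] ≈ 1225.9459; in regime p = Θ(1/n^{2/3}) E[X] diverges (above the triangle threshold p ~ 1/n).


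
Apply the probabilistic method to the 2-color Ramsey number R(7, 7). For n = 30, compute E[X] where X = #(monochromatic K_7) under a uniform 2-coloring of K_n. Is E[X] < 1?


E[X] = C(30, 7) · 2^{1 − 21} = 2035800 · 2^{−20} = 2035800/1048576.
As a reduced fraction: E[X] = 254475/131072 ≈ 1.9415.
Is E[X] < 1? NO.
Since E[X] ≥ 1, the first-moment bound is inconclusive at n = 30; it does NOT by itself certify R(7, 7) > 30.

E[X] = 254475/131072 ≈ 1.9415; E[X] ≥ 1; first-moment method inconclusive here.


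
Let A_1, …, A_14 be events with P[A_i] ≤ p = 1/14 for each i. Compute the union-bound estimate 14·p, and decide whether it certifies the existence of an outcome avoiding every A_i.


Union bound: P[∪_{i=1}^{14} A_i] ≤ Σ_i P[A_i] ≤ 14·p = 14·(1/14) = 1.
Numerically: 1 ≈ 1.0000000.
Is 1 < 1? NO.
Since the bound 1 is ≥ 1, the union bound is uninformative here; it does NOT by itself certify existence.

14·p = 1 ≈ 1.0000000; existence NOT certified by the union bound.


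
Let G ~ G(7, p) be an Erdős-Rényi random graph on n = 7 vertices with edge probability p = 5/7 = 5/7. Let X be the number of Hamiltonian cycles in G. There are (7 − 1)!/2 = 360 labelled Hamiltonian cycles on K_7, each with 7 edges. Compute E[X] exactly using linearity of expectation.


K_7 has (7 − 1)!/2 = 360 labelled Hamiltonian cycles.
For each such Hamiltonian cycle H, let X_H = 1 if all 7 edges of H are present in G. Then P[X_H = 1] = p^{7} = (5/7)^{7} = 78125/823543.
By linearity of expectation: E[X] = Σ_H E[X_H] = 360 · p^{7} = 360 · 78125/823543 = 28125000/823543.
Numerically: E[X] ≈ 34.151.

E[X] = 360 · (5/7)^{7} = 28125000/823543 ≈ 34.151.


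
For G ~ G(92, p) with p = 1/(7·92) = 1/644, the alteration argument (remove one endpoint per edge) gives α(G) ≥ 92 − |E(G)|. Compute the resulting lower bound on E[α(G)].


E[|E(G)|] = C(92, 2)·p = 4186 · (1/644) = 13/2.
E[α(G)] ≥ n − E[|E(G)|] = 92 − 13/2 = 171/2.
Numerically: ≈ 85.500.
(This is only a lower bound; the true E[α(G)] may be larger.)

E[α(G)] ≥ 171/2 ≈ 85.500.


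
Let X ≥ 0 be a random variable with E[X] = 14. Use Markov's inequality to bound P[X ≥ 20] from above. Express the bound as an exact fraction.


μ = E[X] = 14, a = 20.
Markov: P[X ≥ 20] ≤ μ/a = (14)/20 = 7/10.
Numerically: ≈ 0.700000.
(Since a = 20 > μ = 14.000000, the bound 7/10 is < 1 and informative.)

P[X ≥ 20] ≤ 7/10 ≈ 0.700000.


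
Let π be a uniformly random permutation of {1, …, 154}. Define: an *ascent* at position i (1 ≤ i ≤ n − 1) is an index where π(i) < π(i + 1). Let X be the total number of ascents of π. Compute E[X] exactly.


Write X = Σ X_I over i = 1, …, 153, with X_I the indicator of one ascent.
There are 153 indicators.
For each fixed i, the pair (π(i), π(i+1)) is a uniformly random ordered pair of distinct values from {1, …, 154}; by symmetry P[π(i) < π(i+1)] = 1/2.
By linearity: E[X] = 153 · (1/2) = (154 − 1) · (1/2) = 153/2 ≈ 76.500.

E[X] = 153/2 = 76.500.


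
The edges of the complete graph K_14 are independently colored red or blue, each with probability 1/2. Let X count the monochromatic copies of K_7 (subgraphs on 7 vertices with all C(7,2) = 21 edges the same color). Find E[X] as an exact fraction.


Let X = Σ_S X_S over the C(14, 7) = 3432 subsets S of size 7, where X_S = 1 if the K_7 on S is monochromatic.
For a fixed S, the K_7 on S has C(7, 2) = 21 edges. P[all 21 edges red] = (1/2)^21, and likewise for blue, so P[monochromatic] = 2·(1/2)^21 = 2^{1 − 21} = 1/1048576.
Summing: E[X] = C(14, 7) · 2^{1 − 21} = 3432 · 1/1048576 = 429/131072.
Numerically: E[X] ≈ 0.0033.

E[X] = C(14,7)·2^(1−C(7,2)) = 429/131072 ≈ 0.0033.


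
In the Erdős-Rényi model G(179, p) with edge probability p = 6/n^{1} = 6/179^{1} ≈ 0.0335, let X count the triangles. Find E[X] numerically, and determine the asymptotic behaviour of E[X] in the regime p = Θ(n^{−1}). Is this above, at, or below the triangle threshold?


Number of potential triangles: C(179, 3) = 939929.
Each occurs with probability p³ ≈ (0.0335)³ ≈ 3.76612e-05.
By linearity: E[X] = C(179, 3)·p³ ≈ 939929 · 3.76612e-05 ≈ 35.399.
Here α = 1, so p = 6/n is exactly at the triangle threshold p ~ 1/n. Asymptotically E[X] → c³/6 = 6³/6 = 36 ≈ 36.000, a bounded constant. In this regime the triangle count is asymptotically Poisson(c³/6).

E[X] ≈ 35.399; in regime p = Θ(1/n^{1}) E[X] stays bounded (at the triangle threshold p ~ 1/n).


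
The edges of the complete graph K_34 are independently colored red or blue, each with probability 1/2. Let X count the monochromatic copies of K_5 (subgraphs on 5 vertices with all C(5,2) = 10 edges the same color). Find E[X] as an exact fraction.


Let X = Σ_S X_S over the C(34, 5) = 278256 subsets S of size 5, where X_S = 1 if the K_5 on S is monochromatic.
For a fixed S, the K_5 on S has C(5, 2) = 10 edges. P[all 10 edges red] = (1/2)^10, and likewise for blue, so P[monochromatic] = 2·(1/2)^10 = 2^{1 − 10} = 1/512.
Summing: E[X] = C(34, 5) · 2^{1 − 10} = 278256 · 1/512 = 17391/32.
Numerically: E[X] ≈ 543.4688.

E[X] = C(34,5)·2^(1−C(5,2)) = 17391/32 ≈ 543.4688.


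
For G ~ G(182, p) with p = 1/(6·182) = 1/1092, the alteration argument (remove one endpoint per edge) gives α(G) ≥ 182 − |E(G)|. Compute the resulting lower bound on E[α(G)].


E[|E(G)|] = C(182, 2)·p = 16471 · (1/1092) = 181/12.
E[α(G)] ≥ n − E[|E(G)|] = 182 − 181/12 = 2003/12.
Numerically: ≈ 166.916667.
(This is only a lower bound; the true E[α(G)] may be larger.)

E[α(G)] ≥ 2003/12 ≈ 166.916667.


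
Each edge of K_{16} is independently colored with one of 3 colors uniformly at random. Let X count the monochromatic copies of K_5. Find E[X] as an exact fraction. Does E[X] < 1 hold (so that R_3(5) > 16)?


E[X] = C(16, 5) · 3^{1 − 10} = 4368 · 3^{−9} = 4368/19683.
As a reduced fraction: E[X] = 1456/6561 ≈ 0.22192.
Is E[X] < 1? YES.
Since E[X] < 1, there exists a 3-coloring of K_{16} with no monochromatic K_5; hence R_3(5) > 16.

E[X] = 1456/6561 ≈ 0.22192; E[X] < 1, so R_3(5) > 16.


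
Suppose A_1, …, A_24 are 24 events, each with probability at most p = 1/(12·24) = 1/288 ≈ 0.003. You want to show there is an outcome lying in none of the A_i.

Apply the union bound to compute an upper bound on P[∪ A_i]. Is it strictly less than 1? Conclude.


Union bound: P[∪_{i=1}^{24} A_i] ≤ Σ_i P[A_i] ≤ 24·p = 24·(1/288) = 1/12.
Numerically: 1/12 ≈ 0.083.
Is 1/12 < 1? YES.
Since P[∪ A_i] ≤ 1/12 < 1, the complement has P[∩ A_i^c] ≥ 1 − 1/12 = 11/12 > 0, so some outcome avoids every A_i.

24·p = 1/12 ≈ 0.083; existence CERTIFIED by the union bound.


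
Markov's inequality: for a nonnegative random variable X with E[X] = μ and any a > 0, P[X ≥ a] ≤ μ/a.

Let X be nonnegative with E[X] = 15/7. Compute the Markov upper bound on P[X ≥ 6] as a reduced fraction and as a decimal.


μ = E[X] = 15/7, a = 6.
Markov: P[X ≥ 6] ≤ μ/a = (15/7)/6 = 5/14.
Numerically: ≈ 0.35714.
(Since a = 6 > μ = 2.14286, the bound 5/14 is < 1 and informative.)

P[X ≥ 6] ≤ 5/14 ≈ 0.35714.


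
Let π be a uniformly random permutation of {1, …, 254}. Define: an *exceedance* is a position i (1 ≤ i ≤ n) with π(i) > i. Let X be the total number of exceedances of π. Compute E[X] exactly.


Write X = Σ_{i=1}^{254} X_i, where X_i = 1_{π(i) > i}.
For each fixed i, π(i) is uniform over {1, …, 254} (marginal of a uniform permutation), so P[π(i) > i] = (n − i)/n. Summing: Σ_{i=1}^{254} (n − i)/n = (0 + 1 + … + 253)/254 = 254(254 − 1)/(2·254) = (254 − 1)/2.
Hence E[X] = Σ_{i=1}^{254} (254 − i)/254 = 253/2 ≈ 126.5000.

E[X] = 253/2 = 126.5000.


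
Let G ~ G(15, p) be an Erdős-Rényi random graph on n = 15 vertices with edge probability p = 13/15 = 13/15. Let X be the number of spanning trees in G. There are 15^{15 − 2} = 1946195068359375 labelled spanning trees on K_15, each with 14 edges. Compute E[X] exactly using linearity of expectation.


K_15 has 15^{15 − 2} = 1946195068359375 labelled spanning trees.
For each such spanning tree H, let X_H = 1 if all 14 edges of H are present in G. Then P[X_H = 1] = p^{14} = (13/15)^{14} = 3937376385699289/29192926025390625.
Summing the indicators: E[X] = Σ_H E[X_H] = 1946195068359375 · p^{14} = 1946195068359375 · 3937376385699289/29192926025390625 = 3937376385699289/15.
Numerically: E[X] ≈ 2.62e+14.

E[X] = 1946195068359375 · (13/15)^{14} = 3937376385699289/15 ≈ 2.62e+14.


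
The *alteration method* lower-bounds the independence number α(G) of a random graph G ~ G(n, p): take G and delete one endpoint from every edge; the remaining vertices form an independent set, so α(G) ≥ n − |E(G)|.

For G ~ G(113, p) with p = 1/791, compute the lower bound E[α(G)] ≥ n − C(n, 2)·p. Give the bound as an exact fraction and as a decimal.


E[|E(G)|] = C(113, 2)·p = 6328 · (1/791) = 8.
E[α(G)] ≥ n − E[|E(G)|] = 113 − 8 = 105.
Numerically: ≈ 105.000.
(This is only a lower bound; the true E[α(G)] may be larger.)

E[α(G)] ≥ 105 ≈ 105.000.


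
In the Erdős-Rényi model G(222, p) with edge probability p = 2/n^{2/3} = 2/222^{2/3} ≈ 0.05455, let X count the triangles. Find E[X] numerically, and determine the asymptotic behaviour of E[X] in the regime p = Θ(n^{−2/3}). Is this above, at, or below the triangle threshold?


Number of potential triangles: C(222, 3) = 1798940.
Each occurs with probability p³ ≈ (0.05455)³ ≈ 1.623245e-04.
By linearity: E[X] = C(222, 3)·p³ ≈ 1798940 · 1.623245e-04 ≈ 292.0120.
Since α = 2/3 < 1, p = c/n^{2/3} ≫ 1/n is above the triangle threshold p ~ 1/n. Asymptotically E[X] ~ (c³/6)·n^{3(1−α)} = (2³/6)·n^{1} → ∞; triangles are abundant w.h.p.

E[X] ≈ 292.0120; in regime p = Θ(1/n^{2/3}) E[X] diverges (above the triangle threshold p ~ 1/n).


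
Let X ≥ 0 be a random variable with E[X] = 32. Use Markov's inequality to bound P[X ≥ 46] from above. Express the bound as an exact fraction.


μ = E[X] = 32, a = 46.
Markov: P[X ≥ 46] ≤ μ/a = (32)/46 = 16/23.
Numerically: ≈ 0.69565.
(Since a = 46 > μ = 32.00000, the bound 16/23 is < 1 and informative.)

P[X ≥ 46] ≤ 16/23 ≈ 0.69565.


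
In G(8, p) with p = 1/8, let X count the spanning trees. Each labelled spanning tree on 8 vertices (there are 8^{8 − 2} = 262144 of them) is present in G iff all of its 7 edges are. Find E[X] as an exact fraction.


K_8 has 8^{8 − 2} = 262144 labelled spanning trees.
For each such spanning tree H, let X_H = 1 if all 7 edges of H are present in G. Then P[X_H = 1] = p^{7} = (1/8)^{7} = 1/2097152.
Summing the indicators: E[X] = Σ_H E[X_H] = 262144 · p^{7} = 262144 · 1/2097152 = 1/8.
Numerically: E[X] ≈ 0.125.

E[X] = 262144 · (1/8)^{7} = 1/8 ≈ 0.125.


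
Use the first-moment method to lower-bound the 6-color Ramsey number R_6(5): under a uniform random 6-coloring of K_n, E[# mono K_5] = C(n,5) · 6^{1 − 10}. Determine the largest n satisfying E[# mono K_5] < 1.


We need C(n, 5) · 6^{1 − 10} < 1, i.e. C(n, 5) < 6^{10 − 1} = 10077696.
Check values of n near the boundary:
  n = 64: C(64, 5) = 7624512; 7624512 < 10077696? YES
  n = 65: C(65, 5) = 8259888; 8259888 < 10077696? YES
  n = 66: C(66, 5) = 8936928; 8936928 < 10077696? YES
  n = 67: C(67, 5) = 9657648; 9657648 < 10077696? YES
  n = 68: C(68, 5) = 10424128; 10424128 < 10077696? NO
The largest n with C(n, 5) < 10077696 is n = 67 (where E[X] = 67067/69984 ≈ 0.958319). Hence R_6(5) > 67, i.e. R_6(5) ≥ 68.

Largest n = 67; hence R_6(5) > 67.


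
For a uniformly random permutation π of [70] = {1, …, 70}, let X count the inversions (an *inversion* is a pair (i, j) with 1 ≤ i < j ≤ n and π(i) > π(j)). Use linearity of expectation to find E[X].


Write X = Σ X_I over the C(70, 2) = 2415 pairs i < j, with X_I the indicator of one inversion.
There are 2415 indicators.
For each fixed pair i < j, the values π(i) and π(j) are two distinct elements of {1, …, 70} in uniformly random order; by symmetry P[π(i) > π(j)] = 1/2.
By linearity: E[X] = 2415 · (1/2) = C(70, 2) · (1/2) = 2415/2 = 2415/2 ≈ 1207.50000.

E[X] = 2415/2 = 1207.50000.


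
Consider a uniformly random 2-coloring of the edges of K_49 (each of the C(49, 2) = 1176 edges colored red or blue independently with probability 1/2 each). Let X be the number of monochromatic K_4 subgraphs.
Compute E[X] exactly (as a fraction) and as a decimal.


Let X = Σ_S X_S over the C(49, 4) = 211876 subsets S of size 4, where X_S = 1 if the K_4 on S is monochromatic.
For a fixed S, the K_4 on S has C(4, 2) = 6 edges. P[all 6 edges red] = (1/2)^6, and likewise for blue, so P[monochromatic] = 2·(1/2)^6 = 2^{1 − 6} = 1/32.
By linearity of expectation: E[X] = C(49, 4) · 2^{1 − 6} = 211876 · 1/32 = 52969/8.
Numerically: E[X] ≈ 6621.1250.

E[X] = C(49,4)·2^(1−C(4,2)) = 52969/8 ≈ 6621.1250.


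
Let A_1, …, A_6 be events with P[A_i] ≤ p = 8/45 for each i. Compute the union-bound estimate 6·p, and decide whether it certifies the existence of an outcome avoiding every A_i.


Union bound: P[∪_{i=1}^{6} A_i] ≤ Σ_i P[A_i] ≤ 6·p = 6·(8/45) = 16/15.
Numerically: 16/15 ≈ 1.067.
Is 16/15 < 1? NO.
Since the bound 16/15 is ≥ 1, the union bound is uninformative here; it does NOT by itself certify existence.

6·p = 16/15 ≈ 1.067; existence NOT certified by the union bound.


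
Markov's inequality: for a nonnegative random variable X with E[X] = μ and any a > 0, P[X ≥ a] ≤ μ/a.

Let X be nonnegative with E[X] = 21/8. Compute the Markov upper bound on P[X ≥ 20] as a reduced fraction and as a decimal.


μ = E[X] = 21/8, a = 20.
Markov: P[X ≥ 20] ≤ μ/a = (21/8)/20 = 21/160.
Numerically: ≈ 0.131250.
(Since a = 20 > μ = 2.625000, the bound 21/160 is < 1 and informative.)

P[X ≥ 20] ≤ 21/160 ≈ 0.131250.


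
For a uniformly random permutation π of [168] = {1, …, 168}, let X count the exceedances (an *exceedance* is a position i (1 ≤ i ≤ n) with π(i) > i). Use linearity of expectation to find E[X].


Write X = Σ_{i=1}^{168} X_i, where X_i = 1_{π(i) > i}.
For each fixed i, π(i) is uniform over {1, …, 168} (marginal of a uniform permutation), so P[π(i) > i] = (n − i)/n. Summing: Σ_{i=1}^{168} (n − i)/n = (0 + 1 + … + 167)/168 = 168(168 − 1)/(2·168) = (168 − 1)/2.
Hence E[X] = Σ_{i=1}^{168} (168 − i)/168 = 167/2 ≈ 83.500.

E[X] = 167/2 = 83.500.


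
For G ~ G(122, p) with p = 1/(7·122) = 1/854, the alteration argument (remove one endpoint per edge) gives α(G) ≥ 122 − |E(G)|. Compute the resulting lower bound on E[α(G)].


E[|E(G)|] = C(122, 2)·p = 7381 · (1/854) = 121/14.
E[α(G)] ≥ n − E[|E(G)|] = 122 − 121/14 = 1587/14.
Numerically: ≈ 113.3571.
(This is only a lower bound; the true E[α(G)] may be larger.)

E[α(G)] ≥ 1587/14 ≈ 113.3571.


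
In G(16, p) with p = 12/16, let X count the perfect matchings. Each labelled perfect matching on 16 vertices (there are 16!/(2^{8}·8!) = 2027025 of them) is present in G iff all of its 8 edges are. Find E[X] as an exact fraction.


K_16 has 16!/(2^{8}·8!) = 2027025 labelled perfect matchings.
For each such perfect matching H, let X_H = 1 if all 8 edges of H are present in G. Then P[X_H = 1] = p^{8} = (3/4)^{8} = 6561/65536.
Summing the indicators: E[X] = Σ_H E[X_H] = 2027025 · p^{8} = 2027025 · 6561/65536 = 13299311025/65536.
Numerically: E[X] ≈ 2.03e+05.

E[X] = 2027025 · (3/4)^{8} = 13299311025/65536 ≈ 2.03e+05.


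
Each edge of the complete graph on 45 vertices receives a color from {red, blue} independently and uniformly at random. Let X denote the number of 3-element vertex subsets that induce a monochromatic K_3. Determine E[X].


Let X = Σ_S X_S over the C(45, 3) = 14190 subsets S of size 3, where X_S = 1 if the K_3 on S is monochromatic.
For a fixed S, the K_3 on S has C(3, 2) = 3 edges. P[all 3 edges red] = (1/2)^3, and likewise for blue, so P[monochromatic] = 2·(1/2)^3 = 2^{1 − 3} = 1/4.
Summing: E[X] = C(45, 3) · 2^{1 − 3} = 14190 · 1/4 = 7095/2.
Numerically: E[X] ≈ 3547.500.

E[X] = C(45,3)·2^(1−C(3,2)) = 7095/2 ≈ 3547.500.


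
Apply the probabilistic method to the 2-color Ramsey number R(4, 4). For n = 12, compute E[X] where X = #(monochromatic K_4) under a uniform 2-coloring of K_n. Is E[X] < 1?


E[X] = C(12, 4) · 2^{1 − 6} = 495 · 2^{−5} = 495/32.
As a reduced fraction: E[X] = 495/32 ≈ 15.469.
Is E[X] < 1? NO.
Since E[X] ≥ 1, the first-moment bound is inconclusive at n = 12; it does NOT by itself certify R(4, 4) > 12.

E[X] = 495/32 ≈ 15.469; E[X] ≥ 1; first-moment method inconclusive here.


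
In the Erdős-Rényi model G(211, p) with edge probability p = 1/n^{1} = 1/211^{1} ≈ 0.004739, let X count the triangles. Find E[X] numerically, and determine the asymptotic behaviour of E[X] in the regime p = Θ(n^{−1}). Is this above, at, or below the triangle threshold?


Number of potential triangles: C(211, 3) = 1543465.
Each occurs with probability p³ ≈ (0.004739)³ ≈ 1.064517e-07.
By linearity: E[X] = C(211, 3)·p³ ≈ 1543465 · 1.064517e-07 ≈ 0.1643.
Here α = 1, so p = 1/n is exactly at the triangle threshold p ~ 1/n. Asymptotically E[X] → c³/6 = 1³/6 = 1/6 ≈ 0.1667, a bounded constant. In this regime the triangle count is asymptotically Poisson(c³/6).

E[X] ≈ 0.1643; in regime p = Θ(1/n^{1}) E[X] stays bounded (at the triangle threshold p ~ 1/n).
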